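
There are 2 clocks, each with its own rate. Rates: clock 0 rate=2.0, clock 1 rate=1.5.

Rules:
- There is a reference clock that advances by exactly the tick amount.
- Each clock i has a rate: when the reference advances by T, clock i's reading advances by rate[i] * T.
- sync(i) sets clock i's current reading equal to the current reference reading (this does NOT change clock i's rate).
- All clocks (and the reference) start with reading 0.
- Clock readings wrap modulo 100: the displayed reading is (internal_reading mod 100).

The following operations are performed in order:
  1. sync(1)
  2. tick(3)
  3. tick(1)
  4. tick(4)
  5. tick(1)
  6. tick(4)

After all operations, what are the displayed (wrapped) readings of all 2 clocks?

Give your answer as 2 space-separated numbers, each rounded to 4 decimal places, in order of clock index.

After op 1 sync(1): ref=0.0000 raw=[0.0000 0.0000]
After op 2 tick(3): ref=3.0000 raw=[6.0000 4.5000]
After op 3 tick(1): ref=4.0000 raw=[8.0000 6.0000]
After op 4 tick(4): ref=8.0000 raw=[16.0000 12.0000]
After op 5 tick(1): ref=9.0000 raw=[18.0000 13.5000]
After op 6 tick(4): ref=13.0000 raw=[26.0000 19.5000]
Wrap final raw readings (mod 100): 26.0000 mod 100 = 26.0000; 19.5000 mod 100 = 19.5000

Answer: 26.0000 19.5000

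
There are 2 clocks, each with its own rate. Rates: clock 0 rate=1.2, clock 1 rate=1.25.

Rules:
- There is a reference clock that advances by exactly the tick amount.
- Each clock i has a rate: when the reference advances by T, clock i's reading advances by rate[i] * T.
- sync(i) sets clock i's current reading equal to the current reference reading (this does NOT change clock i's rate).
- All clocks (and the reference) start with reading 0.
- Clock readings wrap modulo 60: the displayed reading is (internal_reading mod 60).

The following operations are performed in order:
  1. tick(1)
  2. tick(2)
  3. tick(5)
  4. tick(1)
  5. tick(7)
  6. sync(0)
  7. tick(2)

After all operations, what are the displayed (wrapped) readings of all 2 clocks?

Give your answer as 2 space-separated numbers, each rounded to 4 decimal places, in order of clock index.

After op 1 tick(1): ref=1.0000 raw=[1.2000 1.2500]
After op 2 tick(2): ref=3.0000 raw=[3.6000 3.7500]
After op 3 tick(5): ref=8.0000 raw=[9.6000 10.0000]
After op 4 tick(1): ref=9.0000 raw=[10.8000 11.2500]
After op 5 tick(7): ref=16.0000 raw=[19.2000 20.0000]
After op 6 sync(0): ref=16.0000 raw=[16.0000 20.0000]
After op 7 tick(2): ref=18.0000 raw=[18.4000 22.5000]
Wrap final raw readings (mod 60): 18.4000 mod 60 = 18.4000; 22.5000 mod 60 = 22.5000

Answer: 18.4000 22.5000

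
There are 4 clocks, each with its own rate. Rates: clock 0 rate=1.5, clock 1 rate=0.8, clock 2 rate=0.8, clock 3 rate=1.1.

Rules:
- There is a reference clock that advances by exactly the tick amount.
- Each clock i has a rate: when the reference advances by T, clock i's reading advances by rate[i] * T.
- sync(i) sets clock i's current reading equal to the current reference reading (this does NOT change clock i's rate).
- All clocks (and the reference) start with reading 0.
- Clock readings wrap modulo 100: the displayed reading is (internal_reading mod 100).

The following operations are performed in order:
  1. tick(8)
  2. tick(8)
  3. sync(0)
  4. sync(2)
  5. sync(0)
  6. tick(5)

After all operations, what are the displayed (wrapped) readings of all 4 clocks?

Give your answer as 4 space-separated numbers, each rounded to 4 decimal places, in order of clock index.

Answer: 23.5000 16.8000 20.0000 23.1000

Derivation:
After op 1 tick(8): ref=8.0000 raw=[12.0000 6.4000 6.4000 8.8000]
After op 2 tick(8): ref=16.0000 raw=[24.0000 12.8000 12.8000 17.6000]
After op 3 sync(0): ref=16.0000 raw=[16.0000 12.8000 12.8000 17.6000]
After op 4 sync(2): ref=16.0000 raw=[16.0000 12.8000 16.0000 17.6000]
After op 5 sync(0): ref=16.0000 raw=[16.0000 12.8000 16.0000 17.6000]
After op 6 tick(5): ref=21.0000 raw=[23.5000 16.8000 20.0000 23.1000]
Wrap final raw readings (mod 100): 23.5000 mod 100 = 23.5000; 16.8000 mod 100 = 16.8000; 20.0000 mod 100 = 20.0000; 23.1000 mod 100 = 23.1000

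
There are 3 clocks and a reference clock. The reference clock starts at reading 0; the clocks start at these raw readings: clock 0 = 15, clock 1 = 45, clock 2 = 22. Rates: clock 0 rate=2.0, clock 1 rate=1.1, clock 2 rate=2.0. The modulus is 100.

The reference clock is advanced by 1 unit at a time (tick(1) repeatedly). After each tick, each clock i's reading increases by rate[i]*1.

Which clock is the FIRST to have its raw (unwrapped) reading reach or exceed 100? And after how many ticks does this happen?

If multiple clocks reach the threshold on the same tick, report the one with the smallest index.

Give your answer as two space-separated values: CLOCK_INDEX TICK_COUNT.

clock 0: start=15, rate=2.0, needs 100-15 = 85; ticks = ceil(85/2.0) = ceil(42.5000) = 43; reading at tick 43 = 15 + 2.0*43 = 101.0000
clock 1: start=45, rate=1.1, needs 100-45 = 55; ticks = ceil(55/1.1) = ceil(50.0000) = 50; reading at tick 50 = 45 + 1.1*50 = 100.0000
clock 2: start=22, rate=2.0, needs 100-22 = 78; ticks = ceil(78/2.0) = ceil(39.0000) = 39; reading at tick 39 = 22 + 2.0*39 = 100.0000
Minimum tick count = 39; winners = [2]; smallest index = 2

Answer: 2 39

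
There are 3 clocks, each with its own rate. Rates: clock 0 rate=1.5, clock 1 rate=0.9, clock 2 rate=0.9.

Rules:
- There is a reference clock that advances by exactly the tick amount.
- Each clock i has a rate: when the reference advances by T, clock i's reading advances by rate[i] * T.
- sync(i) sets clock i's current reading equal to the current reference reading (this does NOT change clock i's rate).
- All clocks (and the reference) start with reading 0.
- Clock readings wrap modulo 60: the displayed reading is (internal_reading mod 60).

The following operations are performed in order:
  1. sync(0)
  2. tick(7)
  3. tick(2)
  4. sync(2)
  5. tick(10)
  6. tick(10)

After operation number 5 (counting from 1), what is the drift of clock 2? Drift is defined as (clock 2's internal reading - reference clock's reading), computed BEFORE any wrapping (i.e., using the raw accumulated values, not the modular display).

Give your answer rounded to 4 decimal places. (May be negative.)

Answer: -1.0000

Derivation:
After op 1 sync(0): ref=0.0000 raw=[0.0000 0.0000 0.0000]
After op 2 tick(7): ref=7.0000 raw=[10.5000 6.3000 6.3000]
After op 3 tick(2): ref=9.0000 raw=[13.5000 8.1000 8.1000]
After op 4 sync(2): ref=9.0000 raw=[13.5000 8.1000 9.0000]
After op 5 tick(10): ref=19.0000 raw=[28.5000 17.1000 18.0000]
Drift of clock 2 after op 5: 18.0000 - 19.0000 = -1.0000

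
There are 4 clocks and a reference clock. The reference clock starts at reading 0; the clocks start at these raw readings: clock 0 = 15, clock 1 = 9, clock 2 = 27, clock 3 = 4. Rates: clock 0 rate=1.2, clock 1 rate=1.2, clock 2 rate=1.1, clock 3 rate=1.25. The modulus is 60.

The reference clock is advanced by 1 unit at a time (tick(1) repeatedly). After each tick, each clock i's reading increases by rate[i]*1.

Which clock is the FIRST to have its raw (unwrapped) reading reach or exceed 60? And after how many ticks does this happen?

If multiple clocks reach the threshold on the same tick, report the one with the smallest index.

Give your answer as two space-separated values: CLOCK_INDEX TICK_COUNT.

clock 0: start=15, rate=1.2, needs 60-15 = 45; ticks = ceil(45/1.2) = ceil(37.5000) = 38; reading at tick 38 = 15 + 1.2*38 = 60.6000
clock 1: start=9, rate=1.2, needs 60-9 = 51; ticks = ceil(51/1.2) = ceil(42.5000) = 43; reading at tick 43 = 9 + 1.2*43 = 60.6000
clock 2: start=27, rate=1.1, needs 60-27 = 33; ticks = ceil(33/1.1) = ceil(30.0000) = 30; reading at tick 30 = 27 + 1.1*30 = 60.0000
clock 3: start=4, rate=1.25, needs 60-4 = 56; ticks = ceil(56/1.25) = ceil(44.8000) = 45; reading at tick 45 = 4 + 1.25*45 = 60.2500
Minimum tick count = 30; winners = [2]; smallest index = 2

Answer: 2 30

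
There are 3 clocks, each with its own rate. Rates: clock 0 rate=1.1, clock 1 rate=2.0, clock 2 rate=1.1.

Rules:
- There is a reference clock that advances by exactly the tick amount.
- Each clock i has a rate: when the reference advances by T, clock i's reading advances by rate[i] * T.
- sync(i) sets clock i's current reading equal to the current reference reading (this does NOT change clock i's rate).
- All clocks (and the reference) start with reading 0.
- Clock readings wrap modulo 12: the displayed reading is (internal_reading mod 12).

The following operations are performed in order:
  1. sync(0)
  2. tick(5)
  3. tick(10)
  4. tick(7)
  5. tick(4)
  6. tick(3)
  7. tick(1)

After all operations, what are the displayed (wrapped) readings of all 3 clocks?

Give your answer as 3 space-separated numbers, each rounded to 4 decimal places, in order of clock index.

Answer: 9.0000 0.0000 9.0000

Derivation:
After op 1 sync(0): ref=0.0000 raw=[0.0000 0.0000 0.0000]
After op 2 tick(5): ref=5.0000 raw=[5.5000 10.0000 5.5000]
After op 3 tick(10): ref=15.0000 raw=[16.5000 30.0000 16.5000]
After op 4 tick(7): ref=22.0000 raw=[24.2000 44.0000 24.2000]
After op 5 tick(4): ref=26.0000 raw=[28.6000 52.0000 28.6000]
After op 6 tick(3): ref=29.0000 raw=[31.9000 58.0000 31.9000]
After op 7 tick(1): ref=30.0000 raw=[33.0000 60.0000 33.0000]
Wrap final raw readings (mod 12): 33.0000 mod 12 = 9.0000; 60.0000 mod 12 = 0.0000; 33.0000 mod 12 = 9.0000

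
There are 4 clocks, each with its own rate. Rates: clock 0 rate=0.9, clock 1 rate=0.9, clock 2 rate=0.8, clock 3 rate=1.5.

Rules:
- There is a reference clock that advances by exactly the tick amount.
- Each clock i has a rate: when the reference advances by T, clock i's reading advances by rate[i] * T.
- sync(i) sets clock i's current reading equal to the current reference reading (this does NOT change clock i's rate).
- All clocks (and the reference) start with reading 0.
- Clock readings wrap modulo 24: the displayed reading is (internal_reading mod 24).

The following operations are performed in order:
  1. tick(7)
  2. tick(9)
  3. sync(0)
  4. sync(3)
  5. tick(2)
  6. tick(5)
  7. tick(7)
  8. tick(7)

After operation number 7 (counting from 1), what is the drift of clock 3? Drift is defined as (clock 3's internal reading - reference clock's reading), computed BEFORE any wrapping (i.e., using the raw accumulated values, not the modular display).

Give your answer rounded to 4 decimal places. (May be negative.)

After op 1 tick(7): ref=7.0000 raw=[6.3000 6.3000 5.6000 10.5000]
After op 2 tick(9): ref=16.0000 raw=[14.4000 14.4000 12.8000 24.0000]
After op 3 sync(0): ref=16.0000 raw=[16.0000 14.4000 12.8000 24.0000]
After op 4 sync(3): ref=16.0000 raw=[16.0000 14.4000 12.8000 16.0000]
After op 5 tick(2): ref=18.0000 raw=[17.8000 16.2000 14.4000 19.0000]
After op 6 tick(5): ref=23.0000 raw=[22.3000 20.7000 18.4000 26.5000]
After op 7 tick(7): ref=30.0000 raw=[28.6000 27.0000 24.0000 37.0000]
Drift of clock 3 after op 7: 37.0000 - 30.0000 = 7.0000

Answer: 7.0000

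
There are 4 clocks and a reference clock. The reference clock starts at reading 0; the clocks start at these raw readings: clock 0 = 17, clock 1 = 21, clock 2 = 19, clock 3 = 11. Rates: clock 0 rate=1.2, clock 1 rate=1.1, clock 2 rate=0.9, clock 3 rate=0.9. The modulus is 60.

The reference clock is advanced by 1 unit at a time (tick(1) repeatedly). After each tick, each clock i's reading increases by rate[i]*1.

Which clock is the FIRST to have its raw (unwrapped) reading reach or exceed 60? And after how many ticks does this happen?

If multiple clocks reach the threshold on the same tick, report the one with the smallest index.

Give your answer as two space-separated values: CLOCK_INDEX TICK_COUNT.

Answer: 0 36

Derivation:
clock 0: start=17, rate=1.2, needs 60-17 = 43; ticks = ceil(43/1.2) = ceil(35.8333) = 36; reading at tick 36 = 17 + 1.2*36 = 60.2000
clock 1: start=21, rate=1.1, needs 60-21 = 39; ticks = ceil(39/1.1) = ceil(35.4545) = 36; reading at tick 36 = 21 + 1.1*36 = 60.6000
clock 2: start=19, rate=0.9, needs 60-19 = 41; ticks = ceil(41/0.9) = ceil(45.5556) = 46; reading at tick 46 = 19 + 0.9*46 = 60.4000
clock 3: start=11, rate=0.9, needs 60-11 = 49; ticks = ceil(49/0.9) = ceil(54.4444) = 55; reading at tick 55 = 11 + 0.9*55 = 60.5000
Minimum tick count = 36; winners = [0, 1]; smallest index = 0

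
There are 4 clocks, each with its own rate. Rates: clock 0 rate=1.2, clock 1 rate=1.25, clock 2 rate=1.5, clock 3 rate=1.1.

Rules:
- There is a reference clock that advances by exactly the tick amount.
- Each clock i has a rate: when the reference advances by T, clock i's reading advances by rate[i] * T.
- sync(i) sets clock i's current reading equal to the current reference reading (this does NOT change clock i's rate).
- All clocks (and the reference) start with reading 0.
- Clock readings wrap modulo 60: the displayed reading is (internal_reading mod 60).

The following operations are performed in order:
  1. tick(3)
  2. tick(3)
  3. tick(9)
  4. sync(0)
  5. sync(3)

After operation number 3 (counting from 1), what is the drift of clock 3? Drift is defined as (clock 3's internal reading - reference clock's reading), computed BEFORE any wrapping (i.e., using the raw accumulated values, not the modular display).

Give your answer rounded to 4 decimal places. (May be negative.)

Answer: 1.5000

Derivation:
After op 1 tick(3): ref=3.0000 raw=[3.6000 3.7500 4.5000 3.3000]
After op 2 tick(3): ref=6.0000 raw=[7.2000 7.5000 9.0000 6.6000]
After op 3 tick(9): ref=15.0000 raw=[18.0000 18.7500 22.5000 16.5000]
Drift of clock 3 after op 3: 16.5000 - 15.0000 = 1.5000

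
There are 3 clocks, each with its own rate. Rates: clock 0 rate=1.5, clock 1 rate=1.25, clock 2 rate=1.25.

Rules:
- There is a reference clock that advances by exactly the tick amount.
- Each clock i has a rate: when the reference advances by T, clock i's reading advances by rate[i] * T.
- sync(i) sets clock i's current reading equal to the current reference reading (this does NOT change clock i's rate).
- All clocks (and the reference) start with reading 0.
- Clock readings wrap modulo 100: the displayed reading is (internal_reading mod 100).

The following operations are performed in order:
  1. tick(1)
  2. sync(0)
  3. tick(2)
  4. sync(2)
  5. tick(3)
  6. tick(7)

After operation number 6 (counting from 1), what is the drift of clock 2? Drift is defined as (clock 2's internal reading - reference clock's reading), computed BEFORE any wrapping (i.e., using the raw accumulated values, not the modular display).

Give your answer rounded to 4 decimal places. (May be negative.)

After op 1 tick(1): ref=1.0000 raw=[1.5000 1.2500 1.2500]
After op 2 sync(0): ref=1.0000 raw=[1.0000 1.2500 1.2500]
After op 3 tick(2): ref=3.0000 raw=[4.0000 3.7500 3.7500]
After op 4 sync(2): ref=3.0000 raw=[4.0000 3.7500 3.0000]
After op 5 tick(3): ref=6.0000 raw=[8.5000 7.5000 6.7500]
After op 6 tick(7): ref=13.0000 raw=[19.0000 16.2500 15.5000]
Drift of clock 2 after op 6: 15.5000 - 13.0000 = 2.5000

Answer: 2.5000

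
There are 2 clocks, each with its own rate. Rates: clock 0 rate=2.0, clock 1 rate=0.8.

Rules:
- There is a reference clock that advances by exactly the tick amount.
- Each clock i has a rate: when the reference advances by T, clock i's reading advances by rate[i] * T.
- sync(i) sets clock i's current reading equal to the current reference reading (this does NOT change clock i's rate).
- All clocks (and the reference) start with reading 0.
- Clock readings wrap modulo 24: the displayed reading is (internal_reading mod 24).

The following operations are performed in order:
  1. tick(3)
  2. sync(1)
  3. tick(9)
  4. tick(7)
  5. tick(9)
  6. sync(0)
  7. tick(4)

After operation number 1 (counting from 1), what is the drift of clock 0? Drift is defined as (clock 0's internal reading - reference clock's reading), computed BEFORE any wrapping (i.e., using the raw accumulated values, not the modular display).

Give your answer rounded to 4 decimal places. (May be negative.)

After op 1 tick(3): ref=3.0000 raw=[6.0000 2.4000]
Drift of clock 0 after op 1: 6.0000 - 3.0000 = 3.0000

Answer: 3.0000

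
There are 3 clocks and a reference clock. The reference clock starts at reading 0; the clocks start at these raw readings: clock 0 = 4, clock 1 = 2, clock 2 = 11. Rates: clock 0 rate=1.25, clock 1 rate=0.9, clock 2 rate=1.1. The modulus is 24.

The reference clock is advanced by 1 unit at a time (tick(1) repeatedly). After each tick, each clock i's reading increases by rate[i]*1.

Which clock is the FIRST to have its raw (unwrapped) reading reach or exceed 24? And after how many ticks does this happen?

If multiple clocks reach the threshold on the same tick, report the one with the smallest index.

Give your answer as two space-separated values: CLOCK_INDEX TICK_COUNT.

Answer: 2 12

Derivation:
clock 0: start=4, rate=1.25, needs 24-4 = 20; ticks = ceil(20/1.25) = ceil(16.0000) = 16; reading at tick 16 = 4 + 1.25*16 = 24.0000
clock 1: start=2, rate=0.9, needs 24-2 = 22; ticks = ceil(22/0.9) = ceil(24.4444) = 25; reading at tick 25 = 2 + 0.9*25 = 24.5000
clock 2: start=11, rate=1.1, needs 24-11 = 13; ticks = ceil(13/1.1) = ceil(11.8182) = 12; reading at tick 12 = 11 + 1.1*12 = 24.2000
Minimum tick count = 12; winners = [2]; smallest index = 2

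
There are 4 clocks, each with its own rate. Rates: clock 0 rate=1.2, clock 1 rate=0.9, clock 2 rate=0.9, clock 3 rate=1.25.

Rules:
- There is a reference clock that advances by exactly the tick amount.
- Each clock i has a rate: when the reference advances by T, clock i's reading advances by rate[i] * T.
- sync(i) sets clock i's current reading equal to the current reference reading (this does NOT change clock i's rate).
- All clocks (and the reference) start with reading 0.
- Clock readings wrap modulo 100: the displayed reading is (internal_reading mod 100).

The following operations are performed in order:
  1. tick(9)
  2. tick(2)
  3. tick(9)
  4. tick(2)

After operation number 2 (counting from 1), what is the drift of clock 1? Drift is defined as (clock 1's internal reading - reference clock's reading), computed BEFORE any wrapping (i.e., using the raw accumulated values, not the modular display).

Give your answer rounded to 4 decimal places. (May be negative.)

After op 1 tick(9): ref=9.0000 raw=[10.8000 8.1000 8.1000 11.2500]
After op 2 tick(2): ref=11.0000 raw=[13.2000 9.9000 9.9000 13.7500]
Drift of clock 1 after op 2: 9.9000 - 11.0000 = -1.1000

Answer: -1.1000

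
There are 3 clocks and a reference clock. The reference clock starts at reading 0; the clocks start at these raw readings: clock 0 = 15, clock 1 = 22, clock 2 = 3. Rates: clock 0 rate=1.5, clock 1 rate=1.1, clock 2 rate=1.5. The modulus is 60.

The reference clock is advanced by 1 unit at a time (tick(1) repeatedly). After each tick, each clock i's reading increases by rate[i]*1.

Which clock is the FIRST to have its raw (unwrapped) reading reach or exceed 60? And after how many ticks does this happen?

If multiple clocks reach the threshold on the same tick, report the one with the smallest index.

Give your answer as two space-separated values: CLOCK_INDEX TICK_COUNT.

clock 0: start=15, rate=1.5, needs 60-15 = 45; ticks = ceil(45/1.5) = ceil(30.0000) = 30; reading at tick 30 = 15 + 1.5*30 = 60.0000
clock 1: start=22, rate=1.1, needs 60-22 = 38; ticks = ceil(38/1.1) = ceil(34.5455) = 35; reading at tick 35 = 22 + 1.1*35 = 60.5000
clock 2: start=3, rate=1.5, needs 60-3 = 57; ticks = ceil(57/1.5) = ceil(38.0000) = 38; reading at tick 38 = 3 + 1.5*38 = 60.0000
Minimum tick count = 30; winners = [0]; smallest index = 0

Answer: 0 30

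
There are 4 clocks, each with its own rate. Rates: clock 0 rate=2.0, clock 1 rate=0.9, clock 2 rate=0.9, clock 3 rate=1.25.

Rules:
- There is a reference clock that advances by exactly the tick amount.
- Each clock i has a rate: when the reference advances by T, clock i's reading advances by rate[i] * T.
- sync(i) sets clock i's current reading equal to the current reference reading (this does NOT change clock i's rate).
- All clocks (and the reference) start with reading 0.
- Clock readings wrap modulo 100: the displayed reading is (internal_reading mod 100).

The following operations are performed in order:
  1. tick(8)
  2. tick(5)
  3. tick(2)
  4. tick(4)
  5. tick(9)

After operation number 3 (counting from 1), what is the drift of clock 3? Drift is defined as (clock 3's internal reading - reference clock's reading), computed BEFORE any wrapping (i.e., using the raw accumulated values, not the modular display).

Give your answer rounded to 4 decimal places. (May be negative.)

Answer: 3.7500

Derivation:
After op 1 tick(8): ref=8.0000 raw=[16.0000 7.2000 7.2000 10.0000]
After op 2 tick(5): ref=13.0000 raw=[26.0000 11.7000 11.7000 16.2500]
After op 3 tick(2): ref=15.0000 raw=[30.0000 13.5000 13.5000 18.7500]
Drift of clock 3 after op 3: 18.7500 - 15.0000 = 3.7500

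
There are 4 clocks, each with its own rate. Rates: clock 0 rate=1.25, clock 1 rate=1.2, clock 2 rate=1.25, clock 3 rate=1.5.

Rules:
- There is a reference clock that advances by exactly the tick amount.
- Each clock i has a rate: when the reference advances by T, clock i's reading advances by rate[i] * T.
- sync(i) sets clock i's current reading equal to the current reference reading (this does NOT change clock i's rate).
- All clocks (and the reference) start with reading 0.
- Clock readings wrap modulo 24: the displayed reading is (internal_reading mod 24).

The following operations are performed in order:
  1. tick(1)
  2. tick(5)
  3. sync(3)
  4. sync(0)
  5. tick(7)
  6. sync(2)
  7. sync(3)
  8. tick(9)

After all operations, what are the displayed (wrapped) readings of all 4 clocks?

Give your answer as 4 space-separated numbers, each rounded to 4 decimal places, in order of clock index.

After op 1 tick(1): ref=1.0000 raw=[1.2500 1.2000 1.2500 1.5000]
After op 2 tick(5): ref=6.0000 raw=[7.5000 7.2000 7.5000 9.0000]
After op 3 sync(3): ref=6.0000 raw=[7.5000 7.2000 7.5000 6.0000]
After op 4 sync(0): ref=6.0000 raw=[6.0000 7.2000 7.5000 6.0000]
After op 5 tick(7): ref=13.0000 raw=[14.7500 15.6000 16.2500 16.5000]
After op 6 sync(2): ref=13.0000 raw=[14.7500 15.6000 13.0000 16.5000]
After op 7 sync(3): ref=13.0000 raw=[14.7500 15.6000 13.0000 13.0000]
After op 8 tick(9): ref=22.0000 raw=[26.0000 26.4000 24.2500 26.5000]
Wrap final raw readings (mod 24): 26.0000 mod 24 = 2.0000; 26.4000 mod 24 = 2.4000; 24.2500 mod 24 = 0.2500; 26.5000 mod 24 = 2.5000

Answer: 2.0000 2.4000 0.2500 2.5000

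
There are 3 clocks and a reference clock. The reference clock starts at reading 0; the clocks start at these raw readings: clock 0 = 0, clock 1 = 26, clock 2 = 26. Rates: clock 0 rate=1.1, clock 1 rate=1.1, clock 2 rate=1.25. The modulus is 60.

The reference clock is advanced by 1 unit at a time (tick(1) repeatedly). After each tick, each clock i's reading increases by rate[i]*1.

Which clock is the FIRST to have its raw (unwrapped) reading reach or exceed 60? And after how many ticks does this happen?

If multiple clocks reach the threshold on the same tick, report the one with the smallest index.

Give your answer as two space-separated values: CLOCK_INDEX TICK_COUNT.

clock 0: start=0, rate=1.1, needs 60-0 = 60; ticks = ceil(60/1.1) = ceil(54.5455) = 55; reading at tick 55 = 0 + 1.1*55 = 60.5000
clock 1: start=26, rate=1.1, needs 60-26 = 34; ticks = ceil(34/1.1) = ceil(30.9091) = 31; reading at tick 31 = 26 + 1.1*31 = 60.1000
clock 2: start=26, rate=1.25, needs 60-26 = 34; ticks = ceil(34/1.25) = ceil(27.2000) = 28; reading at tick 28 = 26 + 1.25*28 = 61.0000
Minimum tick count = 28; winners = [2]; smallest index = 2

Answer: 2 28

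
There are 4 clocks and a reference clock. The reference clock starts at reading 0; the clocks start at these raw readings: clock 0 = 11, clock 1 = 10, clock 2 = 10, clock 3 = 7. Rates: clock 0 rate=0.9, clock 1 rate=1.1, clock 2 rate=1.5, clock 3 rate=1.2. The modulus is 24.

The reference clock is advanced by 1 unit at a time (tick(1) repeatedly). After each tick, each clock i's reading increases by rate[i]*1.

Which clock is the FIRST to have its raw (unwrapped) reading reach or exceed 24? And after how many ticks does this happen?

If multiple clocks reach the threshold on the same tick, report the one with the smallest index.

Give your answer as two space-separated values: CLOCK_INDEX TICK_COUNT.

clock 0: start=11, rate=0.9, needs 24-11 = 13; ticks = ceil(13/0.9) = ceil(14.4444) = 15; reading at tick 15 = 11 + 0.9*15 = 24.5000
clock 1: start=10, rate=1.1, needs 24-10 = 14; ticks = ceil(14/1.1) = ceil(12.7273) = 13; reading at tick 13 = 10 + 1.1*13 = 24.3000
clock 2: start=10, rate=1.5, needs 24-10 = 14; ticks = ceil(14/1.5) = ceil(9.3333) = 10; reading at tick 10 = 10 + 1.5*10 = 25.0000
clock 3: start=7, rate=1.2, needs 24-7 = 17; ticks = ceil(17/1.2) = ceil(14.1667) = 15; reading at tick 15 = 7 + 1.2*15 = 25.0000
Minimum tick count = 10; winners = [2]; smallest index = 2

Answer: 2 10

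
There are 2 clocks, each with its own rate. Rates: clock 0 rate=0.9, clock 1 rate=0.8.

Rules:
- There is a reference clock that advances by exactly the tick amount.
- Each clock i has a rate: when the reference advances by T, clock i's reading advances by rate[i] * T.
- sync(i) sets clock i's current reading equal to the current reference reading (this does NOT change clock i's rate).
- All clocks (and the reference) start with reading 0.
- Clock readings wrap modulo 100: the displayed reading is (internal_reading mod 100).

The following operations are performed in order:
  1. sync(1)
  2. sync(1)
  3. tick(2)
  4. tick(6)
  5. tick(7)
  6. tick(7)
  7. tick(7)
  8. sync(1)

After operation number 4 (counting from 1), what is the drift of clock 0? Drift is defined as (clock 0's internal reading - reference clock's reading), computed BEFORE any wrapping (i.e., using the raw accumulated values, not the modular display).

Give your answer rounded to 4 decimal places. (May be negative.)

Answer: -0.8000

Derivation:
After op 1 sync(1): ref=0.0000 raw=[0.0000 0.0000]
After op 2 sync(1): ref=0.0000 raw=[0.0000 0.0000]
After op 3 tick(2): ref=2.0000 raw=[1.8000 1.6000]
After op 4 tick(6): ref=8.0000 raw=[7.2000 6.4000]
Drift of clock 0 after op 4: 7.2000 - 8.0000 = -0.8000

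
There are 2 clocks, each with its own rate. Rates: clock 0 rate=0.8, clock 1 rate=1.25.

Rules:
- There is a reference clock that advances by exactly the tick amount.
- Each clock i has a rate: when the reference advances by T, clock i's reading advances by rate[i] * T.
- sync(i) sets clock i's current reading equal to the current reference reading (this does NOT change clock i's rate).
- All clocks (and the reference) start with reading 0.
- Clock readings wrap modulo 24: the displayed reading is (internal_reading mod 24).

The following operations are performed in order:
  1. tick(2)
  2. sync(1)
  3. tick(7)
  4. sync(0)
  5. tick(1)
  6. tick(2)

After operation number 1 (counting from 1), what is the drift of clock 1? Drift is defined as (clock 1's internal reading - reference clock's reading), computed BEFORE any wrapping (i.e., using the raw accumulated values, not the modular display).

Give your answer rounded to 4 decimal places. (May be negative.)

Answer: 0.5000

Derivation:
After op 1 tick(2): ref=2.0000 raw=[1.6000 2.5000]
Drift of clock 1 after op 1: 2.5000 - 2.0000 = 0.5000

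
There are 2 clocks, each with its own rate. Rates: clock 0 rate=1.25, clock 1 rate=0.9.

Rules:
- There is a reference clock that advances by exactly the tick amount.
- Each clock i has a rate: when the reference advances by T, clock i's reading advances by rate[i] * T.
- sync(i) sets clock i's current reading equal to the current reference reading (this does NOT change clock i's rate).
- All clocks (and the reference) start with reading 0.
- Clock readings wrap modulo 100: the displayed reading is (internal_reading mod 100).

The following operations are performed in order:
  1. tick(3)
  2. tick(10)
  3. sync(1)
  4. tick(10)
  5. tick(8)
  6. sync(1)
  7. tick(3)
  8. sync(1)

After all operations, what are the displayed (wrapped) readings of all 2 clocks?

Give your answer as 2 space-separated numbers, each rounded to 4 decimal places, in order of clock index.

Answer: 42.5000 34.0000

Derivation:
After op 1 tick(3): ref=3.0000 raw=[3.7500 2.7000]
After op 2 tick(10): ref=13.0000 raw=[16.2500 11.7000]
After op 3 sync(1): ref=13.0000 raw=[16.2500 13.0000]
After op 4 tick(10): ref=23.0000 raw=[28.7500 22.0000]
After op 5 tick(8): ref=31.0000 raw=[38.7500 29.2000]
After op 6 sync(1): ref=31.0000 raw=[38.7500 31.0000]
After op 7 tick(3): ref=34.0000 raw=[42.5000 33.7000]
After op 8 sync(1): ref=34.0000 raw=[42.5000 34.0000]
Wrap final raw readings (mod 100): 42.5000 mod 100 = 42.5000; 34.0000 mod 100 = 34.0000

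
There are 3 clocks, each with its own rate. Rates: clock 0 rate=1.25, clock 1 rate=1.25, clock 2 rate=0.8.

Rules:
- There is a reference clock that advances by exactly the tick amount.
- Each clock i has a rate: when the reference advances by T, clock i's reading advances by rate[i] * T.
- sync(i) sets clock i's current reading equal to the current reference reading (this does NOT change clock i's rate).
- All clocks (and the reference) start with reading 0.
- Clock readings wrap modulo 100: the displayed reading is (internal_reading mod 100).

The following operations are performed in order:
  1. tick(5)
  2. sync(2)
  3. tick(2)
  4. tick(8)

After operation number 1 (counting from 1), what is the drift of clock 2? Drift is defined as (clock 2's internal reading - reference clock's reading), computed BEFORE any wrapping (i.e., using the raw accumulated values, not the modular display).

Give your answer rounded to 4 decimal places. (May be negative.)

Answer: -1.0000

Derivation:
After op 1 tick(5): ref=5.0000 raw=[6.2500 6.2500 4.0000]
Drift of clock 2 after op 1: 4.0000 - 5.0000 = -1.0000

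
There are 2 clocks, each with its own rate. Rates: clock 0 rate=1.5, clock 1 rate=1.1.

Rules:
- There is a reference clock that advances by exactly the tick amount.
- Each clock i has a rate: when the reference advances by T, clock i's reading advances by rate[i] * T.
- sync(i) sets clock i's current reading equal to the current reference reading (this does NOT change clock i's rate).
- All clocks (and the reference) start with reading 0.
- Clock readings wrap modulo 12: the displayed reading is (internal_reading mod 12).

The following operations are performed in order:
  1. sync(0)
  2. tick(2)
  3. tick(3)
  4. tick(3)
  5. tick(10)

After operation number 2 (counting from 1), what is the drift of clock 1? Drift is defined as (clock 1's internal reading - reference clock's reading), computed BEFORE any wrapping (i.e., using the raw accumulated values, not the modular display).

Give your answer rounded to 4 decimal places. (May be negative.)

Answer: 0.2000

Derivation:
After op 1 sync(0): ref=0.0000 raw=[0.0000 0.0000]
After op 2 tick(2): ref=2.0000 raw=[3.0000 2.2000]
Drift of clock 1 after op 2: 2.2000 - 2.0000 = 0.2000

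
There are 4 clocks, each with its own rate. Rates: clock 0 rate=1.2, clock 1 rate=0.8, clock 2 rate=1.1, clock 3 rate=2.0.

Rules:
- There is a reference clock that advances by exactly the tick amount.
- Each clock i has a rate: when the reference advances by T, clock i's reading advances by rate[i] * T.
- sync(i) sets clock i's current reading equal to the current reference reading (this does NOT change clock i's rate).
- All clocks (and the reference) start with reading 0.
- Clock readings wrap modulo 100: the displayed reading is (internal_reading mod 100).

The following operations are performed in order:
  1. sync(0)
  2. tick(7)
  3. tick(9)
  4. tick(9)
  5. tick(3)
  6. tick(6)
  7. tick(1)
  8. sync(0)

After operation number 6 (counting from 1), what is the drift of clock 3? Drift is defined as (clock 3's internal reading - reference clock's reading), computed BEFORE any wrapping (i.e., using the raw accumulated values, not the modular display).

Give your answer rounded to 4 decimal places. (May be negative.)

After op 1 sync(0): ref=0.0000 raw=[0.0000 0.0000 0.0000 0.0000]
After op 2 tick(7): ref=7.0000 raw=[8.4000 5.6000 7.7000 14.0000]
After op 3 tick(9): ref=16.0000 raw=[19.2000 12.8000 17.6000 32.0000]
After op 4 tick(9): ref=25.0000 raw=[30.0000 20.0000 27.5000 50.0000]
After op 5 tick(3): ref=28.0000 raw=[33.6000 22.4000 30.8000 56.0000]
After op 6 tick(6): ref=34.0000 raw=[40.8000 27.2000 37.4000 68.0000]
Drift of clock 3 after op 6: 68.0000 - 34.0000 = 34.0000

Answer: 34.0000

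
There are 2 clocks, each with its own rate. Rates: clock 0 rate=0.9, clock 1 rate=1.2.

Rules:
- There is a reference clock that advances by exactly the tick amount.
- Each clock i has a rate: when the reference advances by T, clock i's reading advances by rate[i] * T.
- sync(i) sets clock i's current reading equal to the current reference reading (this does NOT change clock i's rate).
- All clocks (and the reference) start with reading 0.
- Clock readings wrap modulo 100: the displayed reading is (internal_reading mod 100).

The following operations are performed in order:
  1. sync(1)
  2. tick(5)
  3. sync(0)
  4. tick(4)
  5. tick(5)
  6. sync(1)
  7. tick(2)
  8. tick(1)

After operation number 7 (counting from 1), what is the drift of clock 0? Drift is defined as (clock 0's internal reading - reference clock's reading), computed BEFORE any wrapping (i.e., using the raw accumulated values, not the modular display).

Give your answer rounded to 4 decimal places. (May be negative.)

After op 1 sync(1): ref=0.0000 raw=[0.0000 0.0000]
After op 2 tick(5): ref=5.0000 raw=[4.5000 6.0000]
After op 3 sync(0): ref=5.0000 raw=[5.0000 6.0000]
After op 4 tick(4): ref=9.0000 raw=[8.6000 10.8000]
After op 5 tick(5): ref=14.0000 raw=[13.1000 16.8000]
After op 6 sync(1): ref=14.0000 raw=[13.1000 14.0000]
After op 7 tick(2): ref=16.0000 raw=[14.9000 16.4000]
Drift of clock 0 after op 7: 14.9000 - 16.0000 = -1.1000

Answer: -1.1000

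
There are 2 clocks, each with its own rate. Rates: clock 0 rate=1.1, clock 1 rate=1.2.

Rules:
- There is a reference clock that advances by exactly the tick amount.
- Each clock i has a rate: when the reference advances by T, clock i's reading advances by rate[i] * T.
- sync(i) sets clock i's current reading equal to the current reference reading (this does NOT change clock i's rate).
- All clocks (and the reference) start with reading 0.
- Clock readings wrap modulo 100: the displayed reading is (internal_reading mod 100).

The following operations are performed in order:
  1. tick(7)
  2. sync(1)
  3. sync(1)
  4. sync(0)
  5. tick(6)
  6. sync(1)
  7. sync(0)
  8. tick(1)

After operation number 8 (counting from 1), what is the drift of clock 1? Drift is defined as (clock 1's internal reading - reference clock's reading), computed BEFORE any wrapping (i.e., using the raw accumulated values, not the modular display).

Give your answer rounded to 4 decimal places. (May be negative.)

After op 1 tick(7): ref=7.0000 raw=[7.7000 8.4000]
After op 2 sync(1): ref=7.0000 raw=[7.7000 7.0000]
After op 3 sync(1): ref=7.0000 raw=[7.7000 7.0000]
After op 4 sync(0): ref=7.0000 raw=[7.0000 7.0000]
After op 5 tick(6): ref=13.0000 raw=[13.6000 14.2000]
After op 6 sync(1): ref=13.0000 raw=[13.6000 13.0000]
After op 7 sync(0): ref=13.0000 raw=[13.0000 13.0000]
After op 8 tick(1): ref=14.0000 raw=[14.1000 14.2000]
Drift of clock 1 after op 8: 14.2000 - 14.0000 = 0.2000

Answer: 0.2000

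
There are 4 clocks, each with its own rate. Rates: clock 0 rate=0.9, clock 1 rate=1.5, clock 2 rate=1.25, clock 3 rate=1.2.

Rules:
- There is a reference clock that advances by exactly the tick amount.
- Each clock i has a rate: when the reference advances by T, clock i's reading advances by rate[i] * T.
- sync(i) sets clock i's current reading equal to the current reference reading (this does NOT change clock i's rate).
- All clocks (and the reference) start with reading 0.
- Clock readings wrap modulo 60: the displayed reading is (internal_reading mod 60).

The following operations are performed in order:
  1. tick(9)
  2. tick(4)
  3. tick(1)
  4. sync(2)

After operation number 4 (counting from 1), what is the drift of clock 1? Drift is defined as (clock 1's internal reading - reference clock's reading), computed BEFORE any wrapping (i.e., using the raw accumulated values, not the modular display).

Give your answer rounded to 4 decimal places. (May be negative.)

Answer: 7.0000

Derivation:
After op 1 tick(9): ref=9.0000 raw=[8.1000 13.5000 11.2500 10.8000]
After op 2 tick(4): ref=13.0000 raw=[11.7000 19.5000 16.2500 15.6000]
After op 3 tick(1): ref=14.0000 raw=[12.6000 21.0000 17.5000 16.8000]
After op 4 sync(2): ref=14.0000 raw=[12.6000 21.0000 14.0000 16.8000]
Drift of clock 1 after op 4: 21.0000 - 14.0000 = 7.0000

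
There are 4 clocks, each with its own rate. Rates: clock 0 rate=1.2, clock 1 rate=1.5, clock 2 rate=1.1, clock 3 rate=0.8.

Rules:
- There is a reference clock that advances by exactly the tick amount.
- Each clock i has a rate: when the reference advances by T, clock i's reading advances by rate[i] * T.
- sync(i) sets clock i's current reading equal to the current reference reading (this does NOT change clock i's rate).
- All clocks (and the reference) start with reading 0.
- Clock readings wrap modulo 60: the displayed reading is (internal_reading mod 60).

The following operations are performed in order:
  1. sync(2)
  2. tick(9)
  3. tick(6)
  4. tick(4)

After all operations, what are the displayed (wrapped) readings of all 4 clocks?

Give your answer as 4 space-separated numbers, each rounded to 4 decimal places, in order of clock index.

Answer: 22.8000 28.5000 20.9000 15.2000

Derivation:
After op 1 sync(2): ref=0.0000 raw=[0.0000 0.0000 0.0000 0.0000]
After op 2 tick(9): ref=9.0000 raw=[10.8000 13.5000 9.9000 7.2000]
After op 3 tick(6): ref=15.0000 raw=[18.0000 22.5000 16.5000 12.0000]
After op 4 tick(4): ref=19.0000 raw=[22.8000 28.5000 20.9000 15.2000]
Wrap final raw readings (mod 60): 22.8000 mod 60 = 22.8000; 28.5000 mod 60 = 28.5000; 20.9000 mod 60 = 20.9000; 15.2000 mod 60 = 15.2000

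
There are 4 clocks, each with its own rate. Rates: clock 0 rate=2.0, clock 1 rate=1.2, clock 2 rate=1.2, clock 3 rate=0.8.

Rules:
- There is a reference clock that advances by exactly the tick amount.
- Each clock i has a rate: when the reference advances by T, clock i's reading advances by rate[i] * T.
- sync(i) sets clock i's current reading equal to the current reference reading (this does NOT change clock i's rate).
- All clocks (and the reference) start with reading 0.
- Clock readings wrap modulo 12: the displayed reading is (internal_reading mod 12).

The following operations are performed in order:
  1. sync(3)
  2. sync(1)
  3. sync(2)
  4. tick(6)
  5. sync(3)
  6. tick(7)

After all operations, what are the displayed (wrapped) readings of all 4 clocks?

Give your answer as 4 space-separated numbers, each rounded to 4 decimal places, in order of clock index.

Answer: 2.0000 3.6000 3.6000 11.6000

Derivation:
After op 1 sync(3): ref=0.0000 raw=[0.0000 0.0000 0.0000 0.0000]
After op 2 sync(1): ref=0.0000 raw=[0.0000 0.0000 0.0000 0.0000]
After op 3 sync(2): ref=0.0000 raw=[0.0000 0.0000 0.0000 0.0000]
After op 4 tick(6): ref=6.0000 raw=[12.0000 7.2000 7.2000 4.8000]
After op 5 sync(3): ref=6.0000 raw=[12.0000 7.2000 7.2000 6.0000]
After op 6 tick(7): ref=13.0000 raw=[26.0000 15.6000 15.6000 11.6000]
Wrap final raw readings (mod 12): 26.0000 mod 12 = 2.0000; 15.6000 mod 12 = 3.6000; 15.6000 mod 12 = 3.6000; 11.6000 mod 12 = 11.6000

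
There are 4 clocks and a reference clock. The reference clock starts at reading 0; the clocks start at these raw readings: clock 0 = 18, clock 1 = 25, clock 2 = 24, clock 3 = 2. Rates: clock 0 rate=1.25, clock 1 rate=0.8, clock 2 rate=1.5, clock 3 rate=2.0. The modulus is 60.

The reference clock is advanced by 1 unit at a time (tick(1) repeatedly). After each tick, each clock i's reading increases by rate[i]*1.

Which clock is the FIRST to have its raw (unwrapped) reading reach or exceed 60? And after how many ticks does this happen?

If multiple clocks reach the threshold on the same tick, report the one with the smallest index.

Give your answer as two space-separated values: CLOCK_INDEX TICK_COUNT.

clock 0: start=18, rate=1.25, needs 60-18 = 42; ticks = ceil(42/1.25) = ceil(33.6000) = 34; reading at tick 34 = 18 + 1.25*34 = 60.5000
clock 1: start=25, rate=0.8, needs 60-25 = 35; ticks = ceil(35/0.8) = ceil(43.7500) = 44; reading at tick 44 = 25 + 0.8*44 = 60.2000
clock 2: start=24, rate=1.5, needs 60-24 = 36; ticks = ceil(36/1.5) = ceil(24.0000) = 24; reading at tick 24 = 24 + 1.5*24 = 60.0000
clock 3: start=2, rate=2.0, needs 60-2 = 58; ticks = ceil(58/2.0) = ceil(29.0000) = 29; reading at tick 29 = 2 + 2.0*29 = 60.0000
Minimum tick count = 24; winners = [2]; smallest index = 2

Answer: 2 24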